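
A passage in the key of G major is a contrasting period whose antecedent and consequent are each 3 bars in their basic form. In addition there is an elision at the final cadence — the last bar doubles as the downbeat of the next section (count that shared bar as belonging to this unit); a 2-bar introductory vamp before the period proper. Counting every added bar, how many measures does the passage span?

8 measures

Basic contrasting period: 3 + 3 = 6 bars.
6 (basic form) + 2 (introduction) = 8.
The elision shares a bar with the next section but does not change this unit's count.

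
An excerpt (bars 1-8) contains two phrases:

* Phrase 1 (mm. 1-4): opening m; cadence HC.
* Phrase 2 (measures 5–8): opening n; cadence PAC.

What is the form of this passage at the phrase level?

Phrase 1 ends with a half cadence (weaker) and phrase 2 with a perfect authentic cadence (stronger): antecedent + consequent = a period.
The two phrases open with different material (m / n), so the period is contrasting.

contrasting period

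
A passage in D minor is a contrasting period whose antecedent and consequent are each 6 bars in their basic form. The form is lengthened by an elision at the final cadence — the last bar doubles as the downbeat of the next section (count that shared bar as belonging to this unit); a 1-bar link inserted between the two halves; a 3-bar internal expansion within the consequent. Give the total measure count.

16 measures

Basic contrasting period: 6 + 6 = 12 bars.
12 (basic form) + 1 (link) + 3 (internal expansion) = 16.
The elision shares a bar with the next section but does not change this unit's count.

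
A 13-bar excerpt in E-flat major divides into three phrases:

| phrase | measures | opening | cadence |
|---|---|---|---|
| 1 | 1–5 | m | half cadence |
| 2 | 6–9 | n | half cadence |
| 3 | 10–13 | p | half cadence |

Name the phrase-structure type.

The final phrase closes with a half cadence, which is not stronger than the preceding half cadence; the 3 phrases lack an overall antecedent–consequent design and so form a phrase group.

phrase group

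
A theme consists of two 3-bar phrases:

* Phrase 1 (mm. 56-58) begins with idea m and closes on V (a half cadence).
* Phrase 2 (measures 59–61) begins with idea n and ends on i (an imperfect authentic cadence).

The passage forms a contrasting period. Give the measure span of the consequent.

measures 59–61

The antecedent is the phrase ending with the weaker cadence (half cadence, phrase 1) and the consequent the one ending more conclusively (imperfect authentic cadence, phrase 2); the consequent is measures 59-61.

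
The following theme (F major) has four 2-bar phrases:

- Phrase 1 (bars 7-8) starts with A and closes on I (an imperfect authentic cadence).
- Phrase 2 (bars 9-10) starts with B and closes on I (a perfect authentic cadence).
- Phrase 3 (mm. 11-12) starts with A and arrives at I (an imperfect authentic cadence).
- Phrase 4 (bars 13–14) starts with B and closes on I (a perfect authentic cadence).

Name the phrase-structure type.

The cadence pattern IAC–PAC–IAC–PAC is weak–strong twice, and phrases 3–4 restate phrases 1–2: a period heard twice, not a double period (which would end weakly at phrase 2).

repeated period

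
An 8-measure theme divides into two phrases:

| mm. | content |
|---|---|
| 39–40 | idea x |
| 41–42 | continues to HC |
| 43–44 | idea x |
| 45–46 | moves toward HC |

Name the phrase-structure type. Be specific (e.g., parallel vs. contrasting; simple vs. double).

Both phrases have the same opening (x) and the same cadence (half cadence): the second is a restatement, not a consequent, so this is a repeated phrase rather than a period.

repeated phrase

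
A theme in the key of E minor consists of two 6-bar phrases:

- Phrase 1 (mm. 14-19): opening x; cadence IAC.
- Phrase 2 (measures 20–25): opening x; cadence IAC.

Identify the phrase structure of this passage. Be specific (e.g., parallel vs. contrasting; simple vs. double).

Both phrases have the same opening (x) and the same cadence (imperfect authentic cadence): the second is a restatement, not a consequent, so this is a repeated phrase rather than a period.

repeated phrase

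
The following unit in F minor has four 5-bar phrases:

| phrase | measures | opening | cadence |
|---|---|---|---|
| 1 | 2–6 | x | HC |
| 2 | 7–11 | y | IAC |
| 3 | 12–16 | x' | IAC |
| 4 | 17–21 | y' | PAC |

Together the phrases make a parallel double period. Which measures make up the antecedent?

measures 2–11

In a double period the first pair of phrases (ending imperfect authentic cadence) is the large antecedent and the second pair (ending perfect authentic cadence) is the large consequent; the antecedent is measures 2–11.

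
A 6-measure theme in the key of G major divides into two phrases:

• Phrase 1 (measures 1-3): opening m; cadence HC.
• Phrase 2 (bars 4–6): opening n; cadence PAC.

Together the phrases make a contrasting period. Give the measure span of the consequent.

The phrase ending with the weaker cadence (half cadence) is the antecedent; the one ending more conclusively (perfect authentic cadence) is the consequent. The consequent is measures 4–6.

measures 4–6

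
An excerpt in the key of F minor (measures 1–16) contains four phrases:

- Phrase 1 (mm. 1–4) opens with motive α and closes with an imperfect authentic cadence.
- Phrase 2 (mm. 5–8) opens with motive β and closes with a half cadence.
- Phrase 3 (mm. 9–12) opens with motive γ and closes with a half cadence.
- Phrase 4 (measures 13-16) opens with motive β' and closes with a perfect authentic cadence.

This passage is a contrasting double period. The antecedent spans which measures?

measures 1–8

In a double period the four phrases pair into a large antecedent (phrases 1–2, ending half cadence) and a large consequent (phrases 3–4, ending perfect authentic cadence). The antecedent spans measures 1-8.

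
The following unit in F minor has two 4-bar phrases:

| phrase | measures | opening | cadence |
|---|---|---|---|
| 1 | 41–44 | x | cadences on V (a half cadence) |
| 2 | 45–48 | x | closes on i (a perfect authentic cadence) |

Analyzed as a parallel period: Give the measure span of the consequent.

measures 45–48

The antecedent is the phrase ending with the weaker cadence (half cadence, phrase 1) and the consequent the one ending more conclusively (perfect authentic cadence, phrase 2); the consequent is bars 45–48.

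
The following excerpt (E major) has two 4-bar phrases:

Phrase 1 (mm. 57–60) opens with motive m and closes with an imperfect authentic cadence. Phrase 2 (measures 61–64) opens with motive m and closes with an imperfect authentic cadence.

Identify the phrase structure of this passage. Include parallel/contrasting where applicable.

repeated phrase

Both phrases have the same opening (m) and the same cadence (imperfect authentic cadence): the second is a restatement, not a consequent, so this is a repeated phrase rather than a period.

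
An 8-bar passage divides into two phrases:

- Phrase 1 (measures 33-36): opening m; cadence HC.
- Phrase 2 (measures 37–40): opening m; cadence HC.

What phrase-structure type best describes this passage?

Both phrases have the same opening (m) and the same cadence (half cadence): the second is a restatement, not a consequent, so this is a repeated phrase rather than a period.

repeated phrase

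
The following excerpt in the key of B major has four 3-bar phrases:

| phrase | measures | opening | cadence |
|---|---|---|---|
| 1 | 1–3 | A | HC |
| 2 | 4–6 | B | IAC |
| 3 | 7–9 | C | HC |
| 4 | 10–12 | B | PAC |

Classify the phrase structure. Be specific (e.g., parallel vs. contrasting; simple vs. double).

Four phrases in two halves: the first half (bars 1-6) ends with an imperfect authentic cadence, the second (mm. 7–12) with a perfect authentic cadence — a large antecedent–consequent pair, i.e. a double period.
Phrase 3 begins with different material from phrase 1, making it contrasting.

contrasting double period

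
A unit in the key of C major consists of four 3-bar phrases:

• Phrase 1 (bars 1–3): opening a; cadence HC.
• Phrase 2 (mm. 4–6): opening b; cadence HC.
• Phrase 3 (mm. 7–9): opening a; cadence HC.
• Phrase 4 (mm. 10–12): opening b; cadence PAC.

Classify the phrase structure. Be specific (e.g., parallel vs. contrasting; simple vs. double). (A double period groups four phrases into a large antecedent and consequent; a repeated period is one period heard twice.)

Four phrases in two halves: the first half (mm. 1–6) ends with a half cadence, the second (bars 7-12) with a perfect authentic cadence — a large antecedent–consequent pair, i.e. a double period.
Phrase 3 begins with the same material as phrase 1, making it parallel.

parallel double period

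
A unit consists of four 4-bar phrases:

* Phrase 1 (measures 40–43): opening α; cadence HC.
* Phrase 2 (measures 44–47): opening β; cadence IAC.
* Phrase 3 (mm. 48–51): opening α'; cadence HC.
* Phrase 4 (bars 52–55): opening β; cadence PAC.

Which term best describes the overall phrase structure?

Four phrases in two halves: the first half (mm. 40–47) ends with an imperfect authentic cadence, the second (mm. 48–55) with a perfect authentic cadence — a large antecedent–consequent pair, i.e. a double period.
Phrase 3 begins with the same material as phrase 1, making it parallel.

parallel double period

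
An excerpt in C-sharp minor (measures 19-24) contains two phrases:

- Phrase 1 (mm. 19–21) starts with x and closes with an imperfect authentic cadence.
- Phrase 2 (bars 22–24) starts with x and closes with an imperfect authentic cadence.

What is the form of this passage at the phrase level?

repeated phrase

Both phrases have the same opening (x) and the same cadence (imperfect authentic cadence): the second is a restatement, not a consequent, so this is a repeated phrase rather than a period.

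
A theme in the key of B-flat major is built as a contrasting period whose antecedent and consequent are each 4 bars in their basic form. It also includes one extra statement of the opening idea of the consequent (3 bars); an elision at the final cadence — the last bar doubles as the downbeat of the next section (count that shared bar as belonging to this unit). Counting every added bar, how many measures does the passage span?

11 measures

Basic contrasting period: 4 + 4 = 8 bars.
8 (basic form) + 3 (extra statement) = 11.
The elision shares a bar with the next section but does not change this unit's count.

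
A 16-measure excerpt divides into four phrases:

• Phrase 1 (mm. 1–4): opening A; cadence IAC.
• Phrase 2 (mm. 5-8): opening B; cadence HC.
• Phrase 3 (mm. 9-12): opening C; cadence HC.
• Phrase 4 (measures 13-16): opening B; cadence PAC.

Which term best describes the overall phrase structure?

Four phrases in two halves: the first half (bars 1–8) ends with a half cadence, the second (measures 9-16) with a perfect authentic cadence — a large antecedent–consequent pair, i.e. a double period.
Phrase 3 begins with different material from phrase 1, making it contrasting.

contrasting double period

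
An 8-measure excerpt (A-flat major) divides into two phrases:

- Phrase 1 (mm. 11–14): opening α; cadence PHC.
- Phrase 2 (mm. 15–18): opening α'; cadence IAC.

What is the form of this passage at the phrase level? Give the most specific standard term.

parallel period

Phrase 1 ends with a Phrygian half cadence (weaker) and phrase 2 with an imperfect authentic cadence (stronger): antecedent + consequent = a period.
The two phrases open with the same material (α / α'), so the period is parallel.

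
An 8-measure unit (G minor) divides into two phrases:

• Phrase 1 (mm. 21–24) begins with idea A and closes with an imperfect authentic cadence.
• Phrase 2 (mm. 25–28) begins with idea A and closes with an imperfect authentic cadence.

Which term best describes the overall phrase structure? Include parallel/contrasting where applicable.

Both phrases have the same opening (A) and the same cadence (imperfect authentic cadence): the second is a restatement, not a consequent, so this is a repeated phrase rather than a period.

repeated phrase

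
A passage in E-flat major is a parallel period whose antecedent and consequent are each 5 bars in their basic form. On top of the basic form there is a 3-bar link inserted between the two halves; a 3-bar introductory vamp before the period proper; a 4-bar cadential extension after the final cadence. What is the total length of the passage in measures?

20 measures

Basic parallel period: 5 + 5 = 10 bars.
10 (basic form) + 3 (link) + 3 (introduction) + 4 (cadential extension) = 20.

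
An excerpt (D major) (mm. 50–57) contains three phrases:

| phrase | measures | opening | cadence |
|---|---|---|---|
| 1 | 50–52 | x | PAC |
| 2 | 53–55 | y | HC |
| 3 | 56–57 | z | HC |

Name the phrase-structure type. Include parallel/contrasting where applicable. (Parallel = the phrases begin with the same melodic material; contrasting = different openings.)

phrase group

The final phrase closes with a half cadence, which is not stronger than the preceding half cadence; the 3 phrases lack an overall antecedent–consequent design and so form a phrase group.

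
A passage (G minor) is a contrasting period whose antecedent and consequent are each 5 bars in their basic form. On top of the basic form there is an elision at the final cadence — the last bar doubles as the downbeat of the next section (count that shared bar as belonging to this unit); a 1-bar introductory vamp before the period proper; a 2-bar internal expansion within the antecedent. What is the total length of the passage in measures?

Basic contrasting period: 5 + 5 = 10 bars.
10 (basic form) + 1 (introduction) + 2 (internal expansion) = 13.
The elision shares a bar with the next section but does not change this unit's count.

13 measures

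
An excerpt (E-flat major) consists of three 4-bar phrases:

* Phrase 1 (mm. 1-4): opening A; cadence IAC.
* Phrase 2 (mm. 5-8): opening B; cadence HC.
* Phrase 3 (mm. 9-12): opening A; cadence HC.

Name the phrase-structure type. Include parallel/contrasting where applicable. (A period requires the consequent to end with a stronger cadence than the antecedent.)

The final phrase closes with a half cadence, which is not stronger than the preceding half cadence; the 3 phrases lack an overall antecedent–consequent design and so form a phrase group.

phrase group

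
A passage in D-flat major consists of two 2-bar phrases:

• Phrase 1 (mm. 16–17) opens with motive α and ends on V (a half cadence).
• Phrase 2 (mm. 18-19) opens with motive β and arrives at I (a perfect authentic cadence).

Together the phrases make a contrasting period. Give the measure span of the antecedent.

measures 16–17

The phrase ending with the weaker cadence (half cadence) is the antecedent; the one ending more conclusively (perfect authentic cadence) is the consequent. The antecedent is measures 16–17.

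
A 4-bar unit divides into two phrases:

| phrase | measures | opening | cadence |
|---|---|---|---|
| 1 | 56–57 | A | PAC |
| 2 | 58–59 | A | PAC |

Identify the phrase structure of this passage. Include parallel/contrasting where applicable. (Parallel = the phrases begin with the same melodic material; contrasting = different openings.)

Both phrases have the same opening (A) and the same cadence (perfect authentic cadence): the second is a restatement, not a consequent, so this is a repeated phrase rather than a period.

repeated phrase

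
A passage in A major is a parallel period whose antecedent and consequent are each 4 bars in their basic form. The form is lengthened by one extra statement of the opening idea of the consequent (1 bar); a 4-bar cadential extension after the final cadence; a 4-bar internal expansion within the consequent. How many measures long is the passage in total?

Basic parallel period: 4 + 4 = 8 bars.
8 (basic form) + 1 (extra statement) + 4 (cadential extension) + 4 (internal expansion) = 17.

17 measures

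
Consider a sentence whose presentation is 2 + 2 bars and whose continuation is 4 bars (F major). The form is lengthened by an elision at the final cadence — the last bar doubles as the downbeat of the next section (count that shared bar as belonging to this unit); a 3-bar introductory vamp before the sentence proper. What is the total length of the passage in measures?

Basic sentence: 2 + 2 + 4 = 8 bars.
8 (basic form) + 3 (introduction) = 11.
The elision shares a bar with the next section but does not change this unit's count.

11 measures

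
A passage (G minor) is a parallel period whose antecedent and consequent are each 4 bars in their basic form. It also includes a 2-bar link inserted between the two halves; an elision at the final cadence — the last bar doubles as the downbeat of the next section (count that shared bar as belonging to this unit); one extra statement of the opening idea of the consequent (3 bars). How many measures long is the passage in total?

13 measures

Basic parallel period: 4 + 4 = 8 bars.
8 (basic form) + 2 (link) + 3 (extra statement) = 13.
The elision shares a bar with the next section but does not change this unit's count.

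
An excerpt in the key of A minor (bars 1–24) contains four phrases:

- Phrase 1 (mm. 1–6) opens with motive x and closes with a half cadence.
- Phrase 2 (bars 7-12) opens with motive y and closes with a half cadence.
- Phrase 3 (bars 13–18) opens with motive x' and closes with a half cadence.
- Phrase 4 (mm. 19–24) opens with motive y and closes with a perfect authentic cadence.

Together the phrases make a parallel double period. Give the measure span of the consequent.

In a double period the first pair of phrases (ending half cadence) is the large antecedent and the second pair (ending perfect authentic cadence) is the large consequent; the consequent is measures 13–24.

measures 13–24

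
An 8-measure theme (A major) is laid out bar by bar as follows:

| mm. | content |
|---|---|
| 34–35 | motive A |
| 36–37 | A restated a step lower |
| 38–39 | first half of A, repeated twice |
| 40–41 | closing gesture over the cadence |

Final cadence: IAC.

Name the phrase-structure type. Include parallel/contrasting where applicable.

sentence

Basic idea (mm. 34–35) + its repetition (mm. 36–37) form the presentation; fragmentation and cadence (measures 38–41) form the continuation — the 8-bar whole is a sentence.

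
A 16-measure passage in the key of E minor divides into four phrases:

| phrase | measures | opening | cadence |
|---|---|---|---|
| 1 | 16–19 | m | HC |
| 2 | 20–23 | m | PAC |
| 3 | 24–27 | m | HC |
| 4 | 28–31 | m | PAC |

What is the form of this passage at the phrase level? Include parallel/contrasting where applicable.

The cadence pattern HC–PAC–HC–PAC is weak–strong twice, and phrases 3–4 restate phrases 1–2: a period heard twice, not a double period (which would end weakly at phrase 2).

repeated period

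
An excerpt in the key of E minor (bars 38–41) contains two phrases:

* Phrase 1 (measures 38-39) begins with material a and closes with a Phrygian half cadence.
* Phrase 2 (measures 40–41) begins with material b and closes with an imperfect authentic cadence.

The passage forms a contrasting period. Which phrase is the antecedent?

The phrase ending with the weaker cadence (Phrygian half cadence) is the antecedent; the one ending more conclusively (imperfect authentic cadence) is the consequent. The antecedent is phrase 1.

phrase 1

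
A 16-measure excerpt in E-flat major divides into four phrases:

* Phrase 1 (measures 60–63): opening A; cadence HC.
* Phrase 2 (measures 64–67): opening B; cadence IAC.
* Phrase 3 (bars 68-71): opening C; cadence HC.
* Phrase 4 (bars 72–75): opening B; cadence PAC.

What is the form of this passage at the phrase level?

contrasting double period

Four phrases in two halves: the first half (mm. 60-67) ends with an imperfect authentic cadence, the second (measures 68–75) with a perfect authentic cadence — a large antecedent–consequent pair, i.e. a double period.
Phrase 3 begins with different material from phrase 1, making it contrasting.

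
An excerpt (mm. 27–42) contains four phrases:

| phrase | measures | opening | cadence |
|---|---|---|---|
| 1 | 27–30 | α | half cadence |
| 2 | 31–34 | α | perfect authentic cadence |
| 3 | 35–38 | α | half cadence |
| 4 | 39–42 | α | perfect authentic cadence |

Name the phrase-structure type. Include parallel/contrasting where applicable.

The cadence pattern HC–PAC–HC–PAC is weak–strong twice, and phrases 3–4 restate phrases 1–2: a period heard twice, not a double period (which would end weakly at phrase 2).

repeated period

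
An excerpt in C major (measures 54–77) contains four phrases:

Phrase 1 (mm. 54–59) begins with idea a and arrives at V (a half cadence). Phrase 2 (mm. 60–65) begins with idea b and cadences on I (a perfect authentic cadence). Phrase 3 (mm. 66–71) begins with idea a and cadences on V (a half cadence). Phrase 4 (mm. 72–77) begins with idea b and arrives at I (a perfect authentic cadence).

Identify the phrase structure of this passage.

repeated period

The cadence pattern HC–PAC–HC–PAC is weak–strong twice, and phrases 3–4 restate phrases 1–2: a period heard twice, not a double period (which would end weakly at phrase 2).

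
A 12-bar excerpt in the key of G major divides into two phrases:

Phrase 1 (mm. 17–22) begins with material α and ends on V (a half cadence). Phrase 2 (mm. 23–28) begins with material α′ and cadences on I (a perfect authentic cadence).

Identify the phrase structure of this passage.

Phrase 1 ends with a half cadence (weaker) and phrase 2 with a perfect authentic cadence (stronger): antecedent + consequent = a period.
The two phrases open with the same material (α / α′), so the period is parallel.

parallel period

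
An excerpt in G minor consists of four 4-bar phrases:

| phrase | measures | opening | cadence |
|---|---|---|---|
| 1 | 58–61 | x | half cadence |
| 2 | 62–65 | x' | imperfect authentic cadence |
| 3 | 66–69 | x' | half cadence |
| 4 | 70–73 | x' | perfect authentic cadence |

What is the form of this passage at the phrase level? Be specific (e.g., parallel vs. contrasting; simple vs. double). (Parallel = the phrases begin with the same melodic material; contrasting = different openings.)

Four phrases in two halves: the first half (mm. 58-65) ends with an imperfect authentic cadence, the second (measures 66–73) with a perfect authentic cadence — a large antecedent–consequent pair, i.e. a double period.
Phrase 3 begins with the same material as phrase 1, making it parallel.

parallel double period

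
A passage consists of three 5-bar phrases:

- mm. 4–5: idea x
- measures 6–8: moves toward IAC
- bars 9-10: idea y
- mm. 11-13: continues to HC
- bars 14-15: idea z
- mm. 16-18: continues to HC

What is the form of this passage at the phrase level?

phrase group

The final phrase closes with a half cadence, which is not stronger than the preceding half cadence; the 3 phrases lack an overall antecedent–consequent design and so form a phrase group.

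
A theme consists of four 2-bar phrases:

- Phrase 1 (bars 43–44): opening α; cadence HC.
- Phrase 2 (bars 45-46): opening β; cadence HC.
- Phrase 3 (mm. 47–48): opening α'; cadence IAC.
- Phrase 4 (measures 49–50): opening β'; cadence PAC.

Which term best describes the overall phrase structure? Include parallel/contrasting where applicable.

parallel double period

Four phrases in two halves: the first half (measures 43-46) ends with a half cadence, the second (mm. 47-50) with a perfect authentic cadence — a large antecedent–consequent pair, i.e. a double period.
Phrase 3 begins with the same material as phrase 1, making it parallel.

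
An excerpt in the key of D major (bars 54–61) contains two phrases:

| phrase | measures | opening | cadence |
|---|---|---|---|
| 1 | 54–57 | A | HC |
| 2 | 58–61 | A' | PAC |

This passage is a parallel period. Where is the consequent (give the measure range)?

measures 58–61

The antecedent is the phrase ending with the weaker cadence (half cadence, phrase 1) and the consequent the one ending more conclusively (perfect authentic cadence, phrase 2); the consequent is mm. 58–61.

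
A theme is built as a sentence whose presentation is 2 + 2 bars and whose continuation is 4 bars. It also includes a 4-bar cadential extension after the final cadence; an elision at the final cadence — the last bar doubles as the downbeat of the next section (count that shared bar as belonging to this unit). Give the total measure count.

12 measures

Basic sentence: 2 + 2 + 4 = 8 bars.
8 (basic form) + 4 (cadential extension) = 12.
The elision shares a bar with the next section but does not change this unit's count.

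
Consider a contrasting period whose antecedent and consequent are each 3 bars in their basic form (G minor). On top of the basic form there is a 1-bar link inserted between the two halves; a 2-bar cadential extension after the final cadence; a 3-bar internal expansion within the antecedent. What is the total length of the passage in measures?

Basic contrasting period: 3 + 3 = 6 bars.
6 (basic form) + 1 (link) + 2 (cadential extension) + 3 (internal expansion) = 12.

12 measures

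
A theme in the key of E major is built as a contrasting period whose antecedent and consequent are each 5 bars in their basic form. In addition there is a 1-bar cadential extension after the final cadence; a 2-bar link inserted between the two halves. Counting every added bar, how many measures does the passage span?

Basic contrasting period: 5 + 5 = 10 bars.
10 (basic form) + 1 (cadential extension) + 2 (link) = 13.

13 measures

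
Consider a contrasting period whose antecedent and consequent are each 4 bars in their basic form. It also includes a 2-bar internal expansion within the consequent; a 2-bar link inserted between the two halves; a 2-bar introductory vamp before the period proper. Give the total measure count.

Basic contrasting period: 4 + 4 = 8 bars.
8 (basic form) + 2 (internal expansion) + 2 (link) + 2 (introduction) = 14.

14 measures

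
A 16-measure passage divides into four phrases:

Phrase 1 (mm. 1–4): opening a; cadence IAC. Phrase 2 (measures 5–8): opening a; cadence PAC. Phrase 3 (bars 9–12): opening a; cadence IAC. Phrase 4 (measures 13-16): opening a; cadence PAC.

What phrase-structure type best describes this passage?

repeated period

The cadence pattern IAC–PAC–IAC–PAC is weak–strong twice, and phrases 3–4 restate phrases 1–2: a period heard twice, not a double period (which would end weakly at phrase 2).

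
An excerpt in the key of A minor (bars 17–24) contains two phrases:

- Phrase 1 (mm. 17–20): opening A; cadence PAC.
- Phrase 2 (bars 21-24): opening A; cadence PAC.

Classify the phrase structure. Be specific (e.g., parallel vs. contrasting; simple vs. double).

Both phrases have the same opening (A) and the same cadence (perfect authentic cadence): the second is a restatement, not a consequent, so this is a repeated phrase rather than a period.

repeated phrase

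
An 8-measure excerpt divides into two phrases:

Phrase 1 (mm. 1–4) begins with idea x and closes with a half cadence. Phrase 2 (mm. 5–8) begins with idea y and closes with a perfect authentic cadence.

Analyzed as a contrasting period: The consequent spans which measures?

measures 5–8

The antecedent is the phrase ending with the weaker cadence (half cadence, phrase 1) and the consequent the one ending more conclusively (perfect authentic cadence, phrase 2); the consequent is mm. 5–8.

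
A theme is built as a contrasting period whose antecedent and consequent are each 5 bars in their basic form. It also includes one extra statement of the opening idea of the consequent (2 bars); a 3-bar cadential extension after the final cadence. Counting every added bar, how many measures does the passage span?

15 measures

Basic contrasting period: 5 + 5 = 10 bars.
10 (basic form) + 2 (extra statement) + 3 (cadential extension) = 15.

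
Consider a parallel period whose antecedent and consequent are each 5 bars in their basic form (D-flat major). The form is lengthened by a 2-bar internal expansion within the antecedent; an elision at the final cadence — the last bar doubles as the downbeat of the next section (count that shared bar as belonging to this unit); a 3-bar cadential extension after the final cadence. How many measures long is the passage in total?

Basic parallel period: 5 + 5 = 10 bars.
10 (basic form) + 2 (internal expansion) + 3 (cadential extension) = 15.
The elision shares a bar with the next section but does not change this unit's count.

15 measures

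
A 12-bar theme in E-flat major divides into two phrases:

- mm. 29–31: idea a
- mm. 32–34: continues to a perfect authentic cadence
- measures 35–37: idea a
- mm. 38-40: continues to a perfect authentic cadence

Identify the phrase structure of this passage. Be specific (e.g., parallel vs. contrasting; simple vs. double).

Both phrases have the same opening (a) and the same cadence (perfect authentic cadence): the second is a restatement, not a consequent, so this is a repeated phrase rather than a period.

repeated phrase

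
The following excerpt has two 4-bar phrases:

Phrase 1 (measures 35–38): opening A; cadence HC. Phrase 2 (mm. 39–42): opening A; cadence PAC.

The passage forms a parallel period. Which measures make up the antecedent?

The phrase ending with the weaker cadence (half cadence) is the antecedent; the one ending more conclusively (perfect authentic cadence) is the consequent. The antecedent is measures 35–38.

measures 35–38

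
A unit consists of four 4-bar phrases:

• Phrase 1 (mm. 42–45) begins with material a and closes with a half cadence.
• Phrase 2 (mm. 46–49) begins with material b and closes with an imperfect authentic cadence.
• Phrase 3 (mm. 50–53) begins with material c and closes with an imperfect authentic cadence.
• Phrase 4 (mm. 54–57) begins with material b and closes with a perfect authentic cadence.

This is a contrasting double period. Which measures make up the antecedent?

measures 42–49

In a double period the first pair of phrases (ending imperfect authentic cadence) is the large antecedent and the second pair (ending perfect authentic cadence) is the large consequent; the antecedent is measures 42–49.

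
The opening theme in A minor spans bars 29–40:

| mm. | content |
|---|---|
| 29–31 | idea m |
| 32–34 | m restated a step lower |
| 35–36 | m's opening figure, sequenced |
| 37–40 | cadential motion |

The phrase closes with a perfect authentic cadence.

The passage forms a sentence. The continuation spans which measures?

measures 35–40

After the presentation (bars 29-34), the continuation covers the fragmentation through the cadence: mm. 35–40.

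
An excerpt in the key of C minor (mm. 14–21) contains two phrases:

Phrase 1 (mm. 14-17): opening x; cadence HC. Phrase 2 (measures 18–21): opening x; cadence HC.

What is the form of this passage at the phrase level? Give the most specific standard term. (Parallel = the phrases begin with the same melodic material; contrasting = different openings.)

repeated phrase

Both phrases have the same opening (x) and the same cadence (half cadence): the second is a restatement, not a consequent, so this is a repeated phrase rather than a period.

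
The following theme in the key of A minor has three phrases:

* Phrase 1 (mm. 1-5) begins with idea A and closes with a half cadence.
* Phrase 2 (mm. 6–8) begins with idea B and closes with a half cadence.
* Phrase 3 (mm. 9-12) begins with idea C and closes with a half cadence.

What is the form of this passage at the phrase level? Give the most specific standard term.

phrase group

The final phrase closes with a half cadence, which is not stronger than the preceding half cadence; the 3 phrases lack an overall antecedent–consequent design and so form a phrase group.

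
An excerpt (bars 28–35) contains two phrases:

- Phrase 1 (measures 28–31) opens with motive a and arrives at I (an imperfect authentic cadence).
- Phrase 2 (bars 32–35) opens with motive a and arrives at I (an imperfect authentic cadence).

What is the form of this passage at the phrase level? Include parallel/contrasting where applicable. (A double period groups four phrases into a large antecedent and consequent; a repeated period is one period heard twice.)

repeated phrase

Both phrases have the same opening (a) and the same cadence (imperfect authentic cadence): the second is a restatement, not a consequent, so this is a repeated phrase rather than a period.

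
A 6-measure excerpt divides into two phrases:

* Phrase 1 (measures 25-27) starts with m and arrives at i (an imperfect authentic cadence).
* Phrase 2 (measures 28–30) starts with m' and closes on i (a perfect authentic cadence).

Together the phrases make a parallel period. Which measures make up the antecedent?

measures 25–27

The phrase ending with the weaker cadence (imperfect authentic cadence) is the antecedent; the one ending more conclusively (perfect authentic cadence) is the consequent. The antecedent is measures 25–27.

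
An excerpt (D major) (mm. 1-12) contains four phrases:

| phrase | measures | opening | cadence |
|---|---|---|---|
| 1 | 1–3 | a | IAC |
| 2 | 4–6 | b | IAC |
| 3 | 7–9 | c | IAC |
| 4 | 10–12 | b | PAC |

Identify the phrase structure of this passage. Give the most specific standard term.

contrasting double period

Four phrases in two halves: the first half (mm. 1–6) ends with an imperfect authentic cadence, the second (mm. 7–12) with a perfect authentic cadence — a large antecedent–consequent pair, i.e. a double period.
Phrase 3 begins with different material from phrase 1, making it contrasting.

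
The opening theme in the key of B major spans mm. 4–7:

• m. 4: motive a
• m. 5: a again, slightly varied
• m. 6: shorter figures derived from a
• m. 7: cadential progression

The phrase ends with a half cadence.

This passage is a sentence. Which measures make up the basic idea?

The presentation of a sentence is the basic idea (bar 4) plus its repetition (m. 5); the basic idea is therefore m. 4.

measures 4–4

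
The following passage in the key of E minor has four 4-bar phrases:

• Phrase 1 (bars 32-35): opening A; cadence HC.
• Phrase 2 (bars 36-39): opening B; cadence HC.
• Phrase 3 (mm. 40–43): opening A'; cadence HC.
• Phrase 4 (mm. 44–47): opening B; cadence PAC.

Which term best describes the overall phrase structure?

Four phrases in two halves: the first half (mm. 32-39) ends with a half cadence, the second (mm. 40-47) with a perfect authentic cadence — a large antecedent–consequent pair, i.e. a double period.
Phrase 3 begins with the same material as phrase 1, making it parallel.

parallel double period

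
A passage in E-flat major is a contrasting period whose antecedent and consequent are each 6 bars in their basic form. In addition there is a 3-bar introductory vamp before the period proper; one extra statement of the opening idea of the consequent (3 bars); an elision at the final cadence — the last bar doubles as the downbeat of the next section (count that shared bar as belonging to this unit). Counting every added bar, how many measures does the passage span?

18 measures

Basic contrasting period: 6 + 6 = 12 bars.
12 (basic form) + 3 (introduction) + 3 (extra statement) = 18.
The elision shares a bar with the next section but does not change this unit's count.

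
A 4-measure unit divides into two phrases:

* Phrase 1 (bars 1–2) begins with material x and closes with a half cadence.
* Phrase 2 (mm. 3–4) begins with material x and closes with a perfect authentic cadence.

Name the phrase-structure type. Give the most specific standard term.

parallel period

Phrase 1 ends with a half cadence (weaker) and phrase 2 with a perfect authentic cadence (stronger): antecedent + consequent = a period.
The two phrases open with the same material (x / x), so the period is parallel.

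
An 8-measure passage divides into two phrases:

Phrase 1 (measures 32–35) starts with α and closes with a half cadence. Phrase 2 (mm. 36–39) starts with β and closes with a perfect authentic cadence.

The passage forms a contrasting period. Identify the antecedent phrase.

The phrase ending with the weaker cadence (half cadence) is the antecedent; the one ending more conclusively (perfect authentic cadence) is the consequent. The antecedent is phrase 1.

phrase 1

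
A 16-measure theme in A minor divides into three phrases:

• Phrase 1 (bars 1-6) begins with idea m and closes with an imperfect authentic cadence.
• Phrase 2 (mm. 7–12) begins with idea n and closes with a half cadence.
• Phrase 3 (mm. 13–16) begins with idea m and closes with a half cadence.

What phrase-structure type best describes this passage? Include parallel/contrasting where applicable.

phrase group

The final phrase closes with a half cadence, which is not stronger than the preceding half cadence; the 3 phrases lack an overall antecedent–consequent design and so form a phrase group.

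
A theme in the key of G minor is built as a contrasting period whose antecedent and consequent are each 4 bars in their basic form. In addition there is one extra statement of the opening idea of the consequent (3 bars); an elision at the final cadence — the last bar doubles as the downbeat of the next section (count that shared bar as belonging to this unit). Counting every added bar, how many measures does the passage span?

Basic contrasting period: 4 + 4 = 8 bars.
8 (basic form) + 3 (extra statement) = 11.
The elision shares a bar with the next section but does not change this unit's count.

11 measures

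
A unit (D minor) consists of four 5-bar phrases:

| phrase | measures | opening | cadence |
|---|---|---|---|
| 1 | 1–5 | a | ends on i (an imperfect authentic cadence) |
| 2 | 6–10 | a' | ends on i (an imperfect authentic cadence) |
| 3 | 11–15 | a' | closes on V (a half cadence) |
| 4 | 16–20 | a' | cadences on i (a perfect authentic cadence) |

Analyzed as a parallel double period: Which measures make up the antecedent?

In a double period the four phrases pair into a large antecedent (phrases 1–2, ending imperfect authentic cadence) and a large consequent (phrases 3–4, ending perfect authentic cadence). The antecedent spans measures 1-10.

measures 1–10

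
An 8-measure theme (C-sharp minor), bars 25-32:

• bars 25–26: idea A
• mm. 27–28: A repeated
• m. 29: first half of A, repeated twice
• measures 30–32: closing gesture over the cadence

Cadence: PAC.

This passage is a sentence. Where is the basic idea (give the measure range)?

measures 25–26

The presentation of a sentence is the basic idea (mm. 25-26) plus its repetition (measures 27-28); the basic idea is therefore mm. 25–26.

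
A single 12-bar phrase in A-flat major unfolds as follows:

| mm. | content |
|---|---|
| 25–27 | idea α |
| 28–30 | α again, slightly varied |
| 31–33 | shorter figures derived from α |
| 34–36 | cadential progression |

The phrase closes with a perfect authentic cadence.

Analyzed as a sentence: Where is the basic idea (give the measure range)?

measures 25–27

The presentation of a sentence is the basic idea (mm. 25–27) plus its repetition (mm. 28–30); the basic idea is therefore bars 25–27.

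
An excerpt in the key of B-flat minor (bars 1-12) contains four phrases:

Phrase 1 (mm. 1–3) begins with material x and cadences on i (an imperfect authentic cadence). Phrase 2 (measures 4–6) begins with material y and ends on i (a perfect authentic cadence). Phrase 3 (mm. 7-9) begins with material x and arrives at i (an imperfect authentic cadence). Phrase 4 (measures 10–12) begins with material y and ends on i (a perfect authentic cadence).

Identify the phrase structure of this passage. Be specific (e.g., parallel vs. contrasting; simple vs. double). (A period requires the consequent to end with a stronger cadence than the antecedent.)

The cadence pattern IAC–PAC–IAC–PAC is weak–strong twice, and phrases 3–4 restate phrases 1–2: a period heard twice, not a double period (which would end weakly at phrase 2).

repeated period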